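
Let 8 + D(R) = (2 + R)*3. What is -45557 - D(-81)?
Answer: -45312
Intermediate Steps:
D(R) = -2 + 3*R (D(R) = -8 + (2 + R)*3 = -8 + (6 + 3*R) = -2 + 3*R)
-45557 - D(-81) = -45557 - (-2 + 3*(-81)) = -45557 - (-2 - 243) = -45557 - 1*(-245) = -45557 + 245 = -45312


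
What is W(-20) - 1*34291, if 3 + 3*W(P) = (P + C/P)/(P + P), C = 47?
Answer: -27433451/800 ≈ -34292.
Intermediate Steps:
W(P) = -1 + (P + 47/P)/(6*P) (W(P) = -1 + ((P + 47/P)/(P + P))/3 = -1 + ((P + 47/P)/((2*P)))/3 = -1 + ((P + 47/P)*(1/(2*P)))/3 = -1 + ((P + 47/P)/(2*P))/3 = -1 + (P + 47/P)/(6*P))
W(-20) - 1*34291 = (-⅚ + (47/6)/(-20)²) - 1*34291 = (-⅚ + (47/6)*(1/400)) - 34291 = (-⅚ + 47/2400) - 34291 = -651/800 - 34291 = -27433451/800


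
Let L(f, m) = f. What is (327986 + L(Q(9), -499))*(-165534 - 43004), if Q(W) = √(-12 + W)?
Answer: -68397544468 - 208538*I*√3 ≈ -6.8398e+10 - 3.612e+5*I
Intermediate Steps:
(327986 + L(Q(9), -499))*(-165534 - 43004) = (327986 + √(-12 + 9))*(-165534 - 43004) = (327986 + √(-3))*(-208538) = (327986 + I*√3)*(-208538) = -68397544468 - 208538*I*√3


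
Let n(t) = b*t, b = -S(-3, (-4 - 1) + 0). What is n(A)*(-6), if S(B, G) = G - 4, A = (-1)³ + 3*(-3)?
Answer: 540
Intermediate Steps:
A = -10 (A = -1 - 9 = -10)
S(B, G) = -4 + G
b = 9 (b = -(-4 + ((-4 - 1) + 0)) = -(-4 + (-5 + 0)) = -(-4 - 5) = -1*(-9) = 9)
n(t) = 9*t
n(A)*(-6) = (9*(-10))*(-6) = -90*(-6) = 540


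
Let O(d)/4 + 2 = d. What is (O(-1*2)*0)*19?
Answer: 0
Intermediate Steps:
O(d) = -8 + 4*d
(O(-1*2)*0)*19 = ((-8 + 4*(-1*2))*0)*19 = ((-8 + 4*(-2))*0)*19 = ((-8 - 8)*0)*19 = -16*0*19 = 0*19 = 0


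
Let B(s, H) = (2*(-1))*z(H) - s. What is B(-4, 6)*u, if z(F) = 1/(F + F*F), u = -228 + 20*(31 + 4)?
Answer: 39176/21 ≈ 1865.5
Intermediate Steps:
u = 472 (u = -228 + 20*35 = -228 + 700 = 472)
z(F) = 1/(F + F**2)
B(s, H) = -s - 2/(H*(1 + H)) (B(s, H) = (2*(-1))*(1/(H*(1 + H))) - s = -2/(H*(1 + H)) - s = -s - 2/(H*(1 + H)))
B(-4, 6)*u = ((-2 - 1*6*(-4)*(1 + 6))/(6*(1 + 6)))*472 = ((1/6)*(-2 - 1*6*(-4)*7)/7)*472 = ((1/6)*(1/7)*(-2 + 168))*472 = ((1/6)*(1/7)*166)*472 = (83/21)*472 = 39176/21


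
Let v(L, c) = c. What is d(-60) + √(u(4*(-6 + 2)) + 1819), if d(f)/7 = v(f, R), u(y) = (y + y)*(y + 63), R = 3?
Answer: 21 + 3*√35 ≈ 38.748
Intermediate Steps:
u(y) = 2*y*(63 + y) (u(y) = (2*y)*(63 + y) = 2*y*(63 + y))
d(f) = 21 (d(f) = 7*3 = 21)
d(-60) + √(u(4*(-6 + 2)) + 1819) = 21 + √(2*(4*(-6 + 2))*(63 + 4*(-6 + 2)) + 1819) = 21 + √(2*(4*(-4))*(63 + 4*(-4)) + 1819) = 21 + √(2*(-16)*(63 - 16) + 1819) = 21 + √(2*(-16)*47 + 1819) = 21 + √(-1504 + 1819) = 21 + √315 = 21 + 3*√35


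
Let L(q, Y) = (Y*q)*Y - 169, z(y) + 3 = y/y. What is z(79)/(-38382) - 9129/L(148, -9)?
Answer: -175182820/226818429 ≈ -0.77235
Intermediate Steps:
z(y) = -2 (z(y) = -3 + y/y = -3 + 1 = -2)
L(q, Y) = -169 + q*Y**2 (L(q, Y) = q*Y**2 - 169 = -169 + q*Y**2)
z(79)/(-38382) - 9129/L(148, -9) = -2/(-38382) - 9129/(-169 + 148*(-9)**2) = -2*(-1/38382) - 9129/(-169 + 148*81) = 1/19191 - 9129/(-169 + 11988) = 1/19191 - 9129/11819 = -175182820/226818429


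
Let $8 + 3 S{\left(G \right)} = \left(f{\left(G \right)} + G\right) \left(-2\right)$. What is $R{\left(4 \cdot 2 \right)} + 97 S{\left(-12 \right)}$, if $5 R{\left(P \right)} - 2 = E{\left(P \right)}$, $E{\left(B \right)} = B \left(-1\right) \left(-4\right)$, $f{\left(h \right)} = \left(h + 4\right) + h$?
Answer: $\frac{27262}{15} \approx 1817.5$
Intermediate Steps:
$f{\left(h \right)} = 4 + 2 h$ ($f{\left(h \right)} = \left(4 + h\right) + h = 4 + 2 h$)
$S{\left(G \right)} = - \frac{16}{3} - 2 G$ ($S{\left(G \right)} = - \frac{8}{3} + \frac{\left(\left(4 + 2 G\right) + G\right) \left(-2\right)}{3} = - \frac{8}{3} + \frac{\left(4 + 3 G\right) \left(-2\right)}{3} = - \frac{8}{3} + \frac{-8 - 6 G}{3} = - \frac{8}{3} - \left(\frac{8}{3} + 2 G\right) = - \frac{16}{3} - 2 G$)
$E{\left(B \right)} = 4 B$ ($E{\left(B \right)} = - B \left(-4\right) = 4 B$)
$R{\left(P \right)} = \frac{2}{5} + \frac{4 P}{5}$
$R{\left(4 \cdot 2 \right)} + 97 S{\left(-12 \right)} = \left(\frac{2}{5} + \frac{4 \cdot 4 \cdot 2}{5}\right) + 97 \left(- \frac{16}{3} - -24\right) = \left(\frac{2}{5} + \frac{4}{5} \cdot 8\right) + 97 \left(- \frac{16}{3} + 24\right) = \left(\frac{2}{5} + \frac{32}{5}\right) + 97 \cdot \frac{56}{3} = \frac{34}{5} + \frac{5432}{3} = \frac{27262}{15}$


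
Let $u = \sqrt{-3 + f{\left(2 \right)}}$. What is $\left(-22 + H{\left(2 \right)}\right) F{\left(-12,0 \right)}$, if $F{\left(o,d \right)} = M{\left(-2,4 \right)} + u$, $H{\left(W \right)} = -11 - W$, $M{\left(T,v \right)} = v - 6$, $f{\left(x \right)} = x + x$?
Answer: $35$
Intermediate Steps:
$f{\left(x \right)} = 2 x$
$M{\left(T,v \right)} = -6 + v$ ($M{\left(T,v \right)} = v - 6 = -6 + v$)
$u = 1$ ($u = \sqrt{-3 + 2 \cdot 2} = \sqrt{-3 + 4} = \sqrt{1} = 1$)
$F{\left(o,d \right)} = -1$ ($F{\left(o,d \right)} = \left(-6 + 4\right) + 1 = -2 + 1 = -1$)
$\left(-22 + H{\left(2 \right)}\right) F{\left(-12,0 \right)} = \left(-22 - 13\right) \left(-1\right) = \left(-35\right) \left(-1\right) = 35$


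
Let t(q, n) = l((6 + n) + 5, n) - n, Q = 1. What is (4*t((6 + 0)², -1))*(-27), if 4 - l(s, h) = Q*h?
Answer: -648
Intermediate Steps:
l(s, h) = 4 - h
t(q, n) = 4 - 2*n (t(q, n) = (4 - n) - n = 4 - 2*n)
(4*t((6 + 0)², -1))*(-27) = (4*(4 - 2*(-1)))*(-27) = (4*(4 + 2))*(-27) = (4*6)*(-27) = 24*(-27) = -648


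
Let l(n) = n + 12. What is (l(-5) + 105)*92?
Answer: 10304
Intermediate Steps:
l(n) = 12 + n
(l(-5) + 105)*92 = ((12 - 5) + 105)*92 = (7 + 105)*92 = 112*92 = 10304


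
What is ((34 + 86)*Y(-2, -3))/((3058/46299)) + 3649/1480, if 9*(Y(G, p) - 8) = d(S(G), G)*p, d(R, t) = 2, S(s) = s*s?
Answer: 2741408011/205720 ≈ 13326.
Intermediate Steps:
S(s) = s²
Y(G, p) = 8 + 2*p/9 (Y(G, p) = 8 + (2*p)/9 = 8 + 2*p/9)
((34 + 86)*Y(-2, -3))/((3058/46299)) + 3649/1480 = ((34 + 86)*(8 + (2/9)*(-3)))/((3058/46299)) + 3649/1480 = (120*(8 - ⅔))/((3058*(1/46299))) + 3649*(1/1480) = (120*(22/3))/(278/4209) + 3649/1480 = 880*(4209/278) + 3649/1480 = 1851960/139 + 3649/1480 = 2741408011/205720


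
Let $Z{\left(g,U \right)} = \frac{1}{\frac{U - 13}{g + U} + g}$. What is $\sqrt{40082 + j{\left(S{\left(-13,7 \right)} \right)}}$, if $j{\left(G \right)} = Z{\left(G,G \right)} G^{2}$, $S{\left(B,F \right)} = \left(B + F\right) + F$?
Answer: $\frac{\sqrt{1002045}}{5} \approx 200.2$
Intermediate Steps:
$S{\left(B,F \right)} = B + 2 F$
$Z{\left(g,U \right)} = \frac{1}{g + \frac{-13 + U}{U + g}}$ ($Z{\left(g,U \right)} = \frac{1}{\frac{-13 + U}{U + g} + g} = \frac{1}{g + \frac{-13 + U}{U + g}}$)
$j{\left(G \right)} = \frac{2 G^{3}}{-13 + G + 2 G^{2}}$ ($j{\left(G \right)} = \frac{G + G}{-13 + G + G^{2} + G G} G^{2} = \frac{2 G}{-13 + G + G^{2} + G^{2}} G^{2} = \frac{2 G}{-13 + G + 2 G^{2}} G^{2} = \frac{2 G^{3}}{-13 + G + 2 G^{2}}$)
$\sqrt{40082 + j{\left(S{\left(-13,7 \right)} \right)}} = \sqrt{40082 + \frac{2 \left(-13 + 2 \cdot 7\right)^{3}}{-13 + \left(-13 + 2 \cdot 7\right) + 2 \left(-13 + 2 \cdot 7\right)^{2}}} = \sqrt{40082 + \frac{2 \left(-13 + 14\right)^{3}}{-13 + \left(-13 + 14\right) + 2 \left(-13 + 14\right)^{2}}} = \sqrt{40082 + \frac{2 \cdot 1^{3}}{-13 + 1 + 2 \cdot 1^{2}}} = \sqrt{40082 + 2 \cdot 1 \frac{1}{-13 + 1 + 2 \cdot 1}} = \sqrt{40082 + 2 \cdot 1 \frac{1}{-13 + 1 + 2}} = \sqrt{40082 + 2 \cdot 1 \frac{1}{-10}} = \sqrt{40082 + 2 \cdot 1 \left(- \frac{1}{10}\right)} = \sqrt{40082 - \frac{1}{5}} = \sqrt{\frac{200409}{5}} = \frac{\sqrt{1002045}}{5}$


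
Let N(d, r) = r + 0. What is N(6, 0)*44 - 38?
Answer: -38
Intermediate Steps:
N(d, r) = r
N(6, 0)*44 - 38 = 0*44 - 38 = 0 - 38 = -38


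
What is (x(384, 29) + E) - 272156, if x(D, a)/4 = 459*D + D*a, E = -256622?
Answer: 220790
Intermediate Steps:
x(D, a) = 1836*D + 4*D*a (x(D, a) = 4*(459*D + D*a) = 1836*D + 4*D*a)
(x(384, 29) + E) - 272156 = (4*384*(459 + 29) - 256622) - 272156 = (4*384*488 - 256622) - 272156 = (749568 - 256622) - 272156 = 492946 - 272156 = 220790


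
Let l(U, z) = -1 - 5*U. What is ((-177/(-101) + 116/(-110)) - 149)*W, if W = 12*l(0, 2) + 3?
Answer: 7414362/5555 ≈ 1334.7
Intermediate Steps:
W = -9 (W = 12*(-1 - 5*0) + 3 = 12*(-1 + 0) + 3 = 12*(-1) + 3 = -12 + 3 = -9)
((-177/(-101) + 116/(-110)) - 149)*W = ((-177/(-101) + 116/(-110)) - 149)*(-9) = ((-177*(-1/101) + 116*(-1/110)) - 149)*(-9) = ((177/101 - 58/55) - 149)*(-9) = (3877/5555 - 149)*(-9) = -823818/5555*(-9) = 7414362/5555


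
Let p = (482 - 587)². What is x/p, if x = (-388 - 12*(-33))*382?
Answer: 3056/11025 ≈ 0.27719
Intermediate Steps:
x = 3056 (x = (-388 + 396)*382 = 8*382 = 3056)
p = 11025 (p = (-105)² = 11025)
x/p = 3056/11025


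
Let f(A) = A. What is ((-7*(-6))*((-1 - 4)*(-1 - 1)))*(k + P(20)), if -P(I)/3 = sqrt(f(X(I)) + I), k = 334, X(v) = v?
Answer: 140280 - 2520*sqrt(10) ≈ 1.3231e+5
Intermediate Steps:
P(I) = -3*sqrt(2)*sqrt(I) (P(I) = -3*sqrt(I + I) = -3*sqrt(2)*sqrt(I))
((-7*(-6))*((-1 - 4)*(-1 - 1)))*(k + P(20)) = ((-7*(-6))*((-1 - 4)*(-1 - 1)))*(334 - 3*sqrt(2)*sqrt(20)) = (42*(-5*(-2)))*(334 - 3*sqrt(2)*2*sqrt(5)) = (42*10)*(334 - 6*sqrt(10)) = 420*(334 - 6*sqrt(10)) = 140280 - 2520*sqrt(10)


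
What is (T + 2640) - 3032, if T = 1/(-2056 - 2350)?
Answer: -1727153/4406 ≈ -392.00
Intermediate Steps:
T = -1/4406 (T = 1/(-4406) = -1/4406 ≈ -0.00022696)
(T + 2640) - 3032 = (-1/4406 + 2640) - 3032 = 11631839/4406 - 3032 = -1727153/4406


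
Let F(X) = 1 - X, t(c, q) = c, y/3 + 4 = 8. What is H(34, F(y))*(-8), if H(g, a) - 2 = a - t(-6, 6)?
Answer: 24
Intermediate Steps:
y = 12 (y = -12 + 3*8 = -12 + 24 = 12)
H(g, a) = 8 + a (H(g, a) = 2 + (a - 1*(-6)) = 2 + (a + 6) = 2 + (6 + a) = 8 + a)
H(34, F(y))*(-8) = (8 + (1 - 1*12))*(-8) = (8 + (1 - 12))*(-8) = (8 - 11)*(-8) = -3*(-8) = 24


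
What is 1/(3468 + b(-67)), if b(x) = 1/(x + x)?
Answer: 134/464711 ≈ 0.00028835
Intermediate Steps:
b(x) = 1/(2*x)
1/(3468 + b(-67)) = 1/(3468 + (1/2)/(-67)) = 1/(3468 + (1/2)*(-1/67)) = 1/(3468 - 1/134) = 1/(464711/134) = 134/464711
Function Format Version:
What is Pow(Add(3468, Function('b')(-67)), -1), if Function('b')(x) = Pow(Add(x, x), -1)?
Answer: Rational(134, 464711) ≈ 0.00028835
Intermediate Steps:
Function('b')(x) = Mul(Rational(1, 2), Pow(x, -1)) (Function('b')(x) = Pow(Mul(2, x), -1) = Mul(Rational(1, 2), Pow(x, -1)))
Pow(Add(3468, Function('b')(-67)), -1) = Pow(Add(3468, Mul(Rational(1, 2), Pow(-67, -1))), -1) = Pow(Add(3468, Mul(Rational(1, 2), Rational(-1, 67))), -1) = Pow(Add(3468, Rational(-1, 134)), -1) = Pow(Rational(464711, 134), -1) = Rational(134, 464711)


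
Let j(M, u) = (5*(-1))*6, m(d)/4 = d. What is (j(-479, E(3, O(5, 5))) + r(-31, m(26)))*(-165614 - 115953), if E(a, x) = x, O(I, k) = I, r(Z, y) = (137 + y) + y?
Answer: -88693605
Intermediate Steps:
m(d) = 4*d
r(Z, y) = 137 + 2*y
j(M, u) = -30 (j(M, u) = -5*6 = -30)
(j(-479, E(3, O(5, 5))) + r(-31, m(26)))*(-165614 - 115953) = (-30 + (137 + 2*(4*26)))*(-165614 - 115953) = (-30 + (137 + 2*104))*(-281567) = (-30 + (137 + 208))*(-281567) = (-30 + 345)*(-281567) = 315*(-281567) = -88693605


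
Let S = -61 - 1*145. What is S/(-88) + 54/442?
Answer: 23951/9724 ≈ 2.4631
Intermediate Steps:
S = -206 (S = -61 - 145 = -206)
S/(-88) + 54/442 = -206/(-88) + 54/442 = -206*(-1/88) + 54*(1/442) = 103/44 + 27/221 = 23951/9724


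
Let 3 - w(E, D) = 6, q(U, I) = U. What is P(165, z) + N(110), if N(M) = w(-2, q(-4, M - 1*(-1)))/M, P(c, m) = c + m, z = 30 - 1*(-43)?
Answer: 26177/110 ≈ 237.97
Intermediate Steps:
w(E, D) = -3 (w(E, D) = 3 - 1*6 = 3 - 6 = -3)
z = 73 (z = 30 + 43 = 73)
N(M) = -3/M
P(165, z) + N(110) = (165 + 73) - 3/110 = 238 - 3*1/110 = 238 - 3/110 = 26177/110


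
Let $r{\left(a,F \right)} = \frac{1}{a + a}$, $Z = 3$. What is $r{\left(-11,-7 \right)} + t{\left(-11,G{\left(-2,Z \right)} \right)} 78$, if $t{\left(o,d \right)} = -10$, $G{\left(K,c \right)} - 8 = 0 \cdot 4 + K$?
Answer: $- \frac{17161}{22} \approx -780.04$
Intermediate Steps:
$G{\left(K,c \right)} = 8 + K$ ($G{\left(K,c \right)} = 8 + \left(0 \cdot 4 + K\right) = 8 + \left(0 + K\right) = 8 + K$)
$r{\left(a,F \right)} = \frac{1}{2 a}$
$r{\left(-11,-7 \right)} + t{\left(-11,G{\left(-2,Z \right)} \right)} 78 = \frac{1}{2 \left(-11\right)} - 780 = \frac{1}{2} \left(- \frac{1}{11}\right) - 780 = - \frac{1}{22} - 780 = - \frac{17161}{22}$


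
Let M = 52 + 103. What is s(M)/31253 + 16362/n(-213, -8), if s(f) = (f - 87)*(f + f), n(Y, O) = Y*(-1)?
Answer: 171950542/2218963 ≈ 77.491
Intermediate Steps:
n(Y, O) = -Y
M = 155
s(f) = 2*f*(-87 + f) (s(f) = (-87 + f)*(2*f) = 2*f*(-87 + f))
s(M)/31253 + 16362/n(-213, -8) = (2*155*(-87 + 155))/31253 + 16362/((-1*(-213))) = (2*155*68)*(1/31253) + 16362/213 = 21080*(1/31253) + 16362*(1/213) = 21080/31253 + 5454/71 = 171950542/2218963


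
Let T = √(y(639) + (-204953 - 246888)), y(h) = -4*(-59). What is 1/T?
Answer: -I*√451605/451605 ≈ -0.0014881*I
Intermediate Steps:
y(h) = 236
T = I*√451605 (T = √(236 + (-204953 - 246888)) = √(236 - 451841) = √(-451605) = I*√451605 ≈ 672.02*I)
1/T = 1/(I*√451605) = -I*√451605/451605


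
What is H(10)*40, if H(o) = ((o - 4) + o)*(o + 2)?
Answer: 7680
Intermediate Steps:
H(o) = (-4 + 2*o)*(2 + o) (H(o) = ((-4 + o) + o)*(2 + o) = (-4 + 2*o)*(2 + o))
H(10)*40 = (-8 + 2*10**2)*40 = (-8 + 2*100)*40 = (-8 + 200)*40 = 192*40 = 7680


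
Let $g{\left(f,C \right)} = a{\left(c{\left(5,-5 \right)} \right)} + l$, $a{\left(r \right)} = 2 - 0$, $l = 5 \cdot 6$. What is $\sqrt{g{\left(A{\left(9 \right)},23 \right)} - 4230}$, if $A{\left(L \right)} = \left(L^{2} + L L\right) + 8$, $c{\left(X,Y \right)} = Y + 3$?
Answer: $i \sqrt{4198} \approx 64.792 i$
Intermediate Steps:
$c{\left(X,Y \right)} = 3 + Y$
$A{\left(L \right)} = 8 + 2 L^{2}$ ($A{\left(L \right)} = \left(L^{2} + L^{2}\right) + 8 = 2 L^{2} + 8 = 8 + 2 L^{2}$)
$l = 30$
$a{\left(r \right)} = 2$ ($a{\left(r \right)} = 2 + 0 = 2$)
$g{\left(f,C \right)} = 32$ ($g{\left(f,C \right)} = 2 + 30 = 32$)
$\sqrt{g{\left(A{\left(9 \right)},23 \right)} - 4230} = \sqrt{32 - 4230} = \sqrt{-4198} = i \sqrt{4198}$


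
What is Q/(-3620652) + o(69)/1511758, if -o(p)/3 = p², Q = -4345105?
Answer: 3258516736037/2736774813108 ≈ 1.1906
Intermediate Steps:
o(p) = -3*p²
Q/(-3620652) + o(69)/1511758 = -4345105/(-3620652) - 3*69²/1511758 = -4345105*(-1/3620652) - 3*4761*(1/1511758) = 4345105/3620652 - 14283*1/1511758 = 4345105/3620652 - 14283/1511758 = 3258516736037/2736774813108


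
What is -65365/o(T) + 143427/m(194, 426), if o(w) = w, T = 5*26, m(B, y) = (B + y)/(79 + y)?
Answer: 187509125/1612 ≈ 1.1632e+5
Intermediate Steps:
m(B, y) = (B + y)/(79 + y)
T = 130
-65365/o(T) + 143427/m(194, 426) = -65365/130 + 143427/(((194 + 426)/(79 + 426))) = -65365*1/130 + 143427/((620/505)) = -13073/26 + 143427/(((1/505)*620)) = -13073/26 + 143427/(124/101) = -13073/26 + 143427*(101/124) = -13073/26 + 14486127/124 = 187509125/1612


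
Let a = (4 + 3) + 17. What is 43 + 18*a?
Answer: 475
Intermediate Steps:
a = 24 (a = 7 + 17 = 24)
43 + 18*a = 43 + 18*24 = 43 + 432 = 475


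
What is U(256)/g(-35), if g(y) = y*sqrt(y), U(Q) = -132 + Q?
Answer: 124*I*sqrt(35)/1225 ≈ 0.59885*I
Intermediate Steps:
g(y) = y**(3/2)
U(256)/g(-35) = (-132 + 256)/((-35)**(3/2)) = 124/((-35*I*sqrt(35))) = 124*(I*sqrt(35)/1225) = 124*I*sqrt(35)/1225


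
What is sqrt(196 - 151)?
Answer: 3*sqrt(5) ≈ 6.7082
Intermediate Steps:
sqrt(196 - 151) = sqrt(45) = 3*sqrt(5)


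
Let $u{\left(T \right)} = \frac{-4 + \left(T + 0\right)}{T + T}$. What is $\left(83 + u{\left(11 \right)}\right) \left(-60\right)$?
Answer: $- \frac{54990}{11} \approx -4999.1$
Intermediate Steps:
$u{\left(T \right)} = \frac{-4 + T}{2 T}$
$\left(83 + u{\left(11 \right)}\right) \left(-60\right) = \left(83 + \frac{-4 + 11}{2 \cdot 11}\right) \left(-60\right) = \left(83 + \frac{1}{2} \cdot \frac{1}{11} \cdot 7\right) \left(-60\right) = \left(83 + \frac{7}{22}\right) \left(-60\right) = \frac{1833}{22} \left(-60\right) = - \frac{54990}{11}$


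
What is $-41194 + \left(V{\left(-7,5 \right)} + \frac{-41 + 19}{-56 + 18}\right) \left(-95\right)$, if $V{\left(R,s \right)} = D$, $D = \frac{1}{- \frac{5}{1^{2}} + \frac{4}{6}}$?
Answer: $- \frac{535952}{13} \approx -41227.0$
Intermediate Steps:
$D = - \frac{3}{13}$ ($D = \frac{1}{- \frac{5}{1} + 4 \cdot \frac{1}{6}} = \frac{1}{\left(-5\right) 1 + \frac{2}{3}} = \frac{1}{-5 + \frac{2}{3}} = \frac{1}{- \frac{13}{3}} = - \frac{3}{13} \approx -0.23077$)
$V{\left(R,s \right)} = - \frac{3}{13}$
$-41194 + \left(V{\left(-7,5 \right)} + \frac{-41 + 19}{-56 + 18}\right) \left(-95\right) = -41194 + \left(- \frac{3}{13} + \frac{-41 + 19}{-56 + 18}\right) \left(-95\right) = -41194 + \left(- \frac{3}{13} - \frac{22}{-38}\right) \left(-95\right) = -41194 + \left(- \frac{3}{13} - - \frac{11}{19}\right) \left(-95\right) = -41194 + \left(- \frac{3}{13} + \frac{11}{19}\right) \left(-95\right) = -41194 + \frac{86}{247} \left(-95\right) = -41194 - \frac{430}{13} = - \frac{535952}{13}$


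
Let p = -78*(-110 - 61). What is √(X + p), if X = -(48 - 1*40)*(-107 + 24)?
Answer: √14002 ≈ 118.33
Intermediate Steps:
X = 664 (X = -(48 - 40)*(-83) = -8*(-83) = -1*(-664) = 664)
p = 13338 (p = -78*(-171) = 13338)
√(X + p) = √(664 + 13338) = √14002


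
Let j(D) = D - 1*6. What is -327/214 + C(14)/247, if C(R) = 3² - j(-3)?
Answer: -76917/52858 ≈ -1.4552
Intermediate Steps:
j(D) = -6 + D (j(D) = D - 6 = -6 + D)
C(R) = 18 (C(R) = 3² - (-6 - 3) = 9 - 1*(-9) = 9 + 9 = 18)
-327/214 + C(14)/247 = -327/214 + 18/247 = -76917/52858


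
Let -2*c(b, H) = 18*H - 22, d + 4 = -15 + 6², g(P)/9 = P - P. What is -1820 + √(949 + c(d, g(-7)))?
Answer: -1820 + 8*√15 ≈ -1789.0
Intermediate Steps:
g(P) = 0 (g(P) = 9*(P - P) = 9*0 = 0)
d = 17 (d = -4 + (-15 + 6²) = -4 + (-15 + 36) = -4 + 21 = 17)
c(b, H) = 11 - 9*H (c(b, H) = -(18*H - 22)/2 = -(-22 + 18*H)/2 = 11 - 9*H)
-1820 + √(949 + c(d, g(-7))) = -1820 + √(949 + (11 - 9*0)) = -1820 + √(949 + (11 + 0)) = -1820 + √(949 + 11) = -1820 + √960 = -1820 + 8*√15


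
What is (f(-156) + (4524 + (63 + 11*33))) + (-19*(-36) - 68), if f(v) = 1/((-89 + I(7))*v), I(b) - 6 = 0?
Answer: 72068569/12948 ≈ 5566.0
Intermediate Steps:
I(b) = 6 (I(b) = 6 + 0 = 6)
f(v) = -1/(83*v) (f(v) = 1/((-89 + 6)*v) = 1/((-83)*v) = -1/(83*v))
(f(-156) + (4524 + (63 + 11*33))) + (-19*(-36) - 68) = (-1/83/(-156) + (4524 + (63 + 11*33))) + (-19*(-36) - 68) = (-1/83*(-1/156) + (4524 + (63 + 363))) + (684 - 68) = (1/12948 + (4524 + 426)) + 616 = (1/12948 + 4950) + 616 = 64092601/12948 + 616 = 72068569/12948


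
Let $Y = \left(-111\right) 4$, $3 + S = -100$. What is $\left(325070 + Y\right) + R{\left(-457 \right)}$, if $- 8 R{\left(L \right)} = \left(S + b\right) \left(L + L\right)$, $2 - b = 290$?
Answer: $\frac{1119817}{4} \approx 2.7995 \cdot 10^{5}$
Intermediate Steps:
$S = -103$ ($S = -3 - 100 = -103$)
$b = -288$ ($b = 2 - 290 = -288$)
$Y = -444$
$R{\left(L \right)} = \frac{391 L}{4}$ ($R{\left(L \right)} = - \frac{\left(-103 - 288\right) \left(L + L\right)}{8} = - \frac{\left(-391\right) 2 L}{8} = - \frac{\left(-782\right) L}{8} = \frac{391 L}{4}$)
$\left(325070 + Y\right) + R{\left(-457 \right)} = \left(325070 - 444\right) + \frac{391}{4} \left(-457\right) = 324626 - \frac{178687}{4} = \frac{1119817}{4}$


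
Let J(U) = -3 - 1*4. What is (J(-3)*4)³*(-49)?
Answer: 1075648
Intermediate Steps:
J(U) = -7 (J(U) = -3 - 4 = -7)
(J(-3)*4)³*(-49) = (-7*4)³*(-49) = (-28)³*(-49) = -21952*(-49) = 1075648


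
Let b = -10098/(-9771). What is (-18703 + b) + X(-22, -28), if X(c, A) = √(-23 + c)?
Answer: -60912305/3257 + 3*I*√5 ≈ -18702.0 + 6.7082*I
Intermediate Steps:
b = 3366/3257 (b = -10098*(-1/9771) = 3366/3257 ≈ 1.0335)
(-18703 + b) + X(-22, -28) = (-18703 + 3366/3257) + √(-23 - 22) = -60912305/3257 + √(-45) = -60912305/3257 + 3*I*√5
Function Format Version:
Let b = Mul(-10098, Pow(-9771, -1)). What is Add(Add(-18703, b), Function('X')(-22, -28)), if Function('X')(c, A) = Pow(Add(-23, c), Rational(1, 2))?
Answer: Add(Rational(-60912305, 3257), Mul(3, I, Pow(5, Rational(1, 2)))) ≈ Add(-18702., Mul(6.7082, I))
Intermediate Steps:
b = Rational(3366, 3257) (b = Mul(-10098, Rational(-1, 9771)) = Rational(3366, 3257) ≈ 1.0335)
Add(Add(-18703, b), Function('X')(-22, -28)) = Add(Add(-18703, Rational(3366, 3257)), Pow(Add(-23, -22), Rational(1, 2))) = Add(Rational(-60912305, 3257), Pow(-45, Rational(1, 2))) = Add(Rational(-60912305, 3257), Mul(3, I, Pow(5, Rational(1, 2))))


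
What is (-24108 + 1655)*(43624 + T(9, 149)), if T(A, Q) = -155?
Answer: -976009457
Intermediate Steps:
(-24108 + 1655)*(43624 + T(9, 149)) = (-24108 + 1655)*(43624 - 155) = -22453*43469 = -976009457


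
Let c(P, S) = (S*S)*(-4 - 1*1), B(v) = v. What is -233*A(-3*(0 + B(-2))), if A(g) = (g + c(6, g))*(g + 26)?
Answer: 1297344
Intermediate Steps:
c(P, S) = -5*S**2 (c(P, S) = S**2*(-4 - 1) = S**2*(-5) = -5*S**2)
A(g) = (26 + g)*(g - 5*g**2) (A(g) = (g - 5*g**2)*(g + 26) = (g - 5*g**2)*(26 + g) = (26 + g)*(g - 5*g**2))
-233*A(-3*(0 + B(-2))) = -233*(-3*(0 - 2))*(26 - (-387)*(0 - 2) - 5*9*(0 - 2)**2) = -233*(-3*(-2))*(26 - (-387)*(-2) - 5*(-3*(-2))**2) = -1398*(26 - 129*6 - 5*6**2) = -1398*(26 - 774 - 5*36) = -1398*(26 - 774 - 180) = -1398*(-928) = -233*(-5568) = 1297344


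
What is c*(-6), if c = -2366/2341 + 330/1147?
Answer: 11647632/2685127 ≈ 4.3378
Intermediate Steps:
c = -1941272/2685127 (c = -2366*1/2341 + 330*(1/1147) = -2366/2341 + 330/1147 = -1941272/2685127 ≈ -0.72297)
c*(-6) = -1941272/2685127*(-6) = 11647632/2685127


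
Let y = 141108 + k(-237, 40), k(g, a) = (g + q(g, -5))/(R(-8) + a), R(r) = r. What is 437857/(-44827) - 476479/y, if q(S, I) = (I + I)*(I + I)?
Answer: -2660556003639/202408204813 ≈ -13.145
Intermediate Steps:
q(S, I) = 4*I² (q(S, I) = (2*I)*(2*I) = 4*I²)
k(g, a) = (100 + g)/(-8 + a) (k(g, a) = (g + 4*(-5)²)/(-8 + a) = (g + 4*25)/(-8 + a) = (g + 100)/(-8 + a) = (100 + g)/(-8 + a))
y = 4515319/32 (y = 141108 + (100 - 237)/(-8 + 40) = 141108 - 137/32 = 4515319/32 ≈ 1.4110e+5)
437857/(-44827) - 476479/y = 437857/(-44827) - 476479/4515319/32 = 437857*(-1/44827) - 476479*32/4515319 = -437857/44827 - 15247328/4515319 = -2660556003639/202408204813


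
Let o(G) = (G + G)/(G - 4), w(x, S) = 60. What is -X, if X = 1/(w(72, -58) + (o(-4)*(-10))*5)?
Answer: -⅒ ≈ -0.10000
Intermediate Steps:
o(G) = 2*G/(-4 + G) (o(G) = (2*G)/(-4 + G) = 2*G/(-4 + G))
X = ⅒ (X = 1/(60 + ((2*(-4)/(-4 - 4))*(-10))*5) = 1/(60 + ((2*(-4)/(-8))*(-10))*5) = 1/(60 + ((2*(-4)*(-⅛))*(-10))*5) = 1/(60 + (1*(-10))*5) = 1/(60 - 10*5) = 1/(60 - 50) = 1/10 = ⅒ ≈ 0.10000)
-X = -1*⅒ = -⅒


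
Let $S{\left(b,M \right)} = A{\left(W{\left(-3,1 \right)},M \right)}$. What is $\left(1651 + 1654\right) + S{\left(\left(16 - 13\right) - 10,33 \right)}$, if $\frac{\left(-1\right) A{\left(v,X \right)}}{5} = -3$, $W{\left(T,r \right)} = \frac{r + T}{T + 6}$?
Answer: $3320$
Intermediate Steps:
$W{\left(T,r \right)} = \frac{T + r}{6 + T}$
$A{\left(v,X \right)} = 15$ ($A{\left(v,X \right)} = \left(-5\right) \left(-3\right) = 15$)
$S{\left(b,M \right)} = 15$
$\left(1651 + 1654\right) + S{\left(\left(16 - 13\right) - 10,33 \right)} = \left(1651 + 1654\right) + 15 = 3305 + 15 = 3320$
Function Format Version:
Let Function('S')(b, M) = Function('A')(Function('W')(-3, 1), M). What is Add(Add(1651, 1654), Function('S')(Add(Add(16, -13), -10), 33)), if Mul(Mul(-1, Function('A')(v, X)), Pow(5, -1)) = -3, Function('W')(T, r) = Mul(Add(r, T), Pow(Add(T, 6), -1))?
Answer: 3320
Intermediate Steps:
Function('W')(T, r) = Mul(Pow(Add(6, T), -1), Add(T, r)) (Function('W')(T, r) = Mul(Add(T, r), Pow(Add(6, T), -1)) = Mul(Pow(Add(6, T), -1), Add(T, r)))
Function('A')(v, X) = 15 (Function('A')(v, X) = Mul(-5, -3) = 15)
Function('S')(b, M) = 15
Add(Add(1651, 1654), Function('S')(Add(Add(16, -13), -10), 33)) = Add(Add(1651, 1654), 15) = Add(3305, 15) = 3320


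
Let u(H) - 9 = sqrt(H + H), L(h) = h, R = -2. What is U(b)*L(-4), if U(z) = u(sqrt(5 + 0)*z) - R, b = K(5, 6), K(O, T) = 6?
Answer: -44 - 8*sqrt(3)*5**(1/4) ≈ -64.720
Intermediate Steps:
b = 6
u(H) = 9 + sqrt(2)*sqrt(H) (u(H) = 9 + sqrt(H + H) = 9 + sqrt(2*H) = 9 + sqrt(2)*sqrt(H))
U(z) = 11 + sqrt(2)*5**(1/4)*sqrt(z) (U(z) = (9 + sqrt(2)*sqrt(sqrt(5 + 0)*z)) - 1*(-2) = (9 + sqrt(2)*sqrt(sqrt(5)*z)) + 2 = (9 + sqrt(2)*sqrt(z*sqrt(5))) + 2 = (9 + sqrt(2)*(5**(1/4)*sqrt(z))) + 2 = (9 + sqrt(2)*5**(1/4)*sqrt(z)) + 2 = 11 + sqrt(2)*5**(1/4)*sqrt(z))
U(b)*L(-4) = (11 + sqrt(2)*5**(1/4)*sqrt(6))*(-4) = (11 + 2*sqrt(3)*5**(1/4))*(-4) = -44 - 8*sqrt(3)*5**(1/4)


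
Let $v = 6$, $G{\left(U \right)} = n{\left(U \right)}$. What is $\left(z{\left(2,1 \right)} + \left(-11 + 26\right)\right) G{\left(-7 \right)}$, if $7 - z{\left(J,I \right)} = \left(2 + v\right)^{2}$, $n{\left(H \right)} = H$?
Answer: $294$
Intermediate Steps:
$G{\left(U \right)} = U$
$z{\left(J,I \right)} = -57$ ($z{\left(J,I \right)} = 7 - \left(2 + 6\right)^{2} = 7 - 8^{2} = 7 - 64 = -57$)
$\left(z{\left(2,1 \right)} + \left(-11 + 26\right)\right) G{\left(-7 \right)} = \left(-57 + \left(-11 + 26\right)\right) \left(-7\right) = \left(-57 + 15\right) \left(-7\right) = \left(-42\right) \left(-7\right) = 294$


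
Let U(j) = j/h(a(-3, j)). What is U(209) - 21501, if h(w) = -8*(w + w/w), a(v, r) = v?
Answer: -343807/16 ≈ -21488.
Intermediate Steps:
h(w) = -8 - 8*w (h(w) = -8*(w + 1) = -8*(1 + w) = -8 - 8*w)
U(j) = j/16 (U(j) = j/(-8 - 8*(-3)) = j/(-8 + 24) = j/16)
U(209) - 21501 = (1/16)*209 - 21501 = 209/16 - 21501 = -343807/16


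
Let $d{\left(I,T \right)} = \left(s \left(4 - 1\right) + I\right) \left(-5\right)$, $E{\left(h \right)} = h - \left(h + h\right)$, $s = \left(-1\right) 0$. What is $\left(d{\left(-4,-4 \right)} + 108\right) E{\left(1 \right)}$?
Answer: $-128$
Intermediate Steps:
$s = 0$
$E{\left(h \right)} = - h$ ($E{\left(h \right)} = h - 2 h = - h$)
$d{\left(I,T \right)} = - 5 I$ ($d{\left(I,T \right)} = \left(0 \left(4 - 1\right) + I\right) \left(-5\right) = \left(0 \cdot 3 + I\right) \left(-5\right) = \left(0 + I\right) \left(-5\right) = I \left(-5\right) = - 5 I$)
$\left(d{\left(-4,-4 \right)} + 108\right) E{\left(1 \right)} = \left(\left(-5\right) \left(-4\right) + 108\right) \left(\left(-1\right) 1\right) = \left(20 + 108\right) \left(-1\right) = 128 \left(-1\right) = -128$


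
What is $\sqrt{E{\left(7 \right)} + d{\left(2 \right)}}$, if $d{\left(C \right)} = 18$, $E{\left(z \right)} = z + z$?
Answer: $4 \sqrt{2} \approx 5.6569$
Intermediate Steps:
$E{\left(z \right)} = 2 z$
$\sqrt{E{\left(7 \right)} + d{\left(2 \right)}} = \sqrt{2 \cdot 7 + 18} = \sqrt{14 + 18} = \sqrt{32} = 4 \sqrt{2}$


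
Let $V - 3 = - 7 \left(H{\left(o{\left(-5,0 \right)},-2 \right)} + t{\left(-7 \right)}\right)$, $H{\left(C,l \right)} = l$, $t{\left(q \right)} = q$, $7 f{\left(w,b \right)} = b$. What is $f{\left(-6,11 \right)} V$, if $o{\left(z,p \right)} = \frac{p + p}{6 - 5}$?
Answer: $\frac{726}{7} \approx 103.71$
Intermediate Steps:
$o{\left(z,p \right)} = 2 p$ ($o{\left(z,p \right)} = \frac{2 p}{1} = 2 p 1 = 2 p$)
$f{\left(w,b \right)} = \frac{b}{7}$
$V = 66$ ($V = 3 - 7 \left(-2 - 7\right) = 3 - -63 = 3 + 63 = 66$)
$f{\left(-6,11 \right)} V = \frac{1}{7} \cdot 11 \cdot 66 = \frac{11}{7} \cdot 66 = \frac{726}{7}$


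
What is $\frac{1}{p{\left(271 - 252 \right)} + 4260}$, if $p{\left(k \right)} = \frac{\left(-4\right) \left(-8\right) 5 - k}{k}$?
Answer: $\frac{19}{81081} \approx 0.00023433$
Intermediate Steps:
$p{\left(k \right)} = \frac{160 - k}{k}$ ($p{\left(k \right)} = \frac{32 \cdot 5 - k}{k} = \frac{160 - k}{k}$)
$\frac{1}{p{\left(271 - 252 \right)} + 4260} = \frac{1}{\frac{160 - \left(271 - 252\right)}{271 - 252} + 4260} = \frac{1}{\frac{160 - 19}{19} + 4260} = \frac{1}{\frac{1}{19} \cdot 141 + 4260} = \frac{1}{\frac{141}{19} + 4260} = \frac{1}{\frac{81081}{19}} = \frac{19}{81081}$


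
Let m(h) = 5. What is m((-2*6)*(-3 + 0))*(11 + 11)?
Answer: 110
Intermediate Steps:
m((-2*6)*(-3 + 0))*(11 + 11) = 5*(11 + 11) = 5*22 = 110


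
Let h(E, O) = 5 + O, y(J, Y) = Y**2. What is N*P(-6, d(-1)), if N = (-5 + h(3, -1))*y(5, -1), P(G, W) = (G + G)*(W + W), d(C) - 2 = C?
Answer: 24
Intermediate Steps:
d(C) = 2 + C
P(G, W) = 4*G*W (P(G, W) = (2*G)*(2*W) = 4*G*W)
N = -1 (N = (-5 + (5 - 1))*(-1)**2 = (-5 + 4)*1 = -1*1 = -1)
N*P(-6, d(-1)) = -4*(-6)*(2 - 1) = -4*(-6) = -1*(-24) = 24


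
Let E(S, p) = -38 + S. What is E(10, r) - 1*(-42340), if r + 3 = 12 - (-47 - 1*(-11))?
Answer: 42312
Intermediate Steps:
r = 45 (r = -3 + (12 - (-47 - 1*(-11))) = -3 + (12 - (-47 + 11)) = -3 + (12 - 1*(-36)) = -3 + (12 + 36) = -3 + 48 = 45)
E(10, r) - 1*(-42340) = (-38 + 10) - 1*(-42340) = -28 + 42340 = 42312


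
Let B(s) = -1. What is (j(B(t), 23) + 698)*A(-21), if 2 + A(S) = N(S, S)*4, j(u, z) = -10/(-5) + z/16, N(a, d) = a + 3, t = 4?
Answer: -415251/8 ≈ -51906.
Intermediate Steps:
N(a, d) = 3 + a
j(u, z) = 2 + z/16 (j(u, z) = -10*(-⅕) + z*(1/16) = 2 + z/16)
A(S) = 10 + 4*S (A(S) = -2 + (3 + S)*4 = -2 + (12 + 4*S) = 10 + 4*S)
(j(B(t), 23) + 698)*A(-21) = ((2 + (1/16)*23) + 698)*(10 + 4*(-21)) = ((2 + 23/16) + 698)*(10 - 84) = (55/16 + 698)*(-74) = (11223/16)*(-74) = -415251/8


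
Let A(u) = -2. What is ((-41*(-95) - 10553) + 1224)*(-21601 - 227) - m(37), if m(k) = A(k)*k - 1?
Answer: 118613427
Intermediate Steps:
m(k) = -1 - 2*k (m(k) = -2*k - 1 = -1 - 2*k)
((-41*(-95) - 10553) + 1224)*(-21601 - 227) - m(37) = ((-41*(-95) - 10553) + 1224)*(-21601 - 227) - (-1 - 2*37) = ((3895 - 10553) + 1224)*(-21828) - (-1 - 74) = (-6658 + 1224)*(-21828) - 1*(-75) = -5434*(-21828) + 75 = 118613352 + 75 = 118613427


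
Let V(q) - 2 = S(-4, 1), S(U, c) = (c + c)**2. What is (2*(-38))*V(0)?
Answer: -456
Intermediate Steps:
S(U, c) = 4*c**2 (S(U, c) = (2*c)**2 = 4*c**2)
V(q) = 6 (V(q) = 2 + 4*1**2 = 2 + 4*1 = 2 + 4 = 6)
(2*(-38))*V(0) = (2*(-38))*6 = -76*6 = -456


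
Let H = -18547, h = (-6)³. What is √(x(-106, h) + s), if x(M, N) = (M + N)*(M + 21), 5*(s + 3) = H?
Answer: 4*√36965/5 ≈ 153.81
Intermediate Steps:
h = -216
s = -18562/5 (s = -3 + (⅕)*(-18547) = -3 - 18547/5 = -18562/5 ≈ -3712.4)
x(M, N) = (21 + M)*(M + N) (x(M, N) = (M + N)*(21 + M) = (21 + M)*(M + N))
√(x(-106, h) + s) = √(((-106)² + 21*(-106) + 21*(-216) - 106*(-216)) - 18562/5) = √((11236 - 2226 - 4536 + 22896) - 18562/5) = √(27370 - 18562/5) = √(118288/5) = 4*√36965/5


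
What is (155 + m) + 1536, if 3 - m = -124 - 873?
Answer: 2691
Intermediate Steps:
m = 1000 (m = 3 - (-124 - 873) = 3 - 1*(-997) = 3 + 997 = 1000)
(155 + m) + 1536 = (155 + 1000) + 1536 = 1155 + 1536 = 2691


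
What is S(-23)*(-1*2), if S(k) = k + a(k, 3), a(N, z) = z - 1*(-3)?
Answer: 34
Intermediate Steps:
a(N, z) = 3 + z (a(N, z) = z + 3 = 3 + z)
S(k) = 6 + k (S(k) = k + (3 + 3) = k + 6 = 6 + k)
S(-23)*(-1*2) = (6 - 23)*(-1*2) = -17*(-2) = 34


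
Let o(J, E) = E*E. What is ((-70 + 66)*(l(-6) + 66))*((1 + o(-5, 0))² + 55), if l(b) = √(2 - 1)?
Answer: -15008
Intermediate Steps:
l(b) = 1 (l(b) = √1 = 1)
o(J, E) = E²
((-70 + 66)*(l(-6) + 66))*((1 + o(-5, 0))² + 55) = ((-70 + 66)*(1 + 66))*((1 + 0²)² + 55) = (-4*67)*((1 + 0)² + 55) = -268*(1² + 55) = -268*(1 + 55) = -268*56 = -15008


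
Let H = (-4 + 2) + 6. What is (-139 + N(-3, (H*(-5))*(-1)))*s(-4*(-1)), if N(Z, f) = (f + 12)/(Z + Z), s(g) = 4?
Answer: -1732/3 ≈ -577.33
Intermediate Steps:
H = 4 (H = -2 + 6 = 4)
N(Z, f) = (12 + f)/(2*Z) (N(Z, f) = (12 + f)/((2*Z)) = (12 + f)*(1/(2*Z)) = (12 + f)/(2*Z))
(-139 + N(-3, (H*(-5))*(-1)))*s(-4*(-1)) = (-139 + (1/2)*(12 + (4*(-5))*(-1))/(-3))*4 = (-139 + (1/2)*(-1/3)*(12 - 20*(-1)))*4 = (-139 + (1/2)*(-1/3)*(12 + 20))*4 = (-139 + (1/2)*(-1/3)*32)*4 = (-139 - 16/3)*4 = -433/3*4 = -1732/3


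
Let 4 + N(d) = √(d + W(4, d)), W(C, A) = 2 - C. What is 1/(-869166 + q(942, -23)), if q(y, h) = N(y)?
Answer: -86917/75545648796 - √235/377728243980 ≈ -1.1506e-6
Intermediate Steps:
N(d) = -4 + √(-2 + d) (N(d) = -4 + √(d + (2 - 1*4)) = -4 + √(d + (2 - 4)) = -4 + √(d - 2) = -4 + √(-2 + d))
q(y, h) = -4 + √(-2 + y)
1/(-869166 + q(942, -23)) = 1/(-869166 + (-4 + √(-2 + 942))) = 1/(-869166 + (-4 + √940)) = 1/(-869166 + (-4 + 2*√235)) = 1/(-869170 + 2*√235)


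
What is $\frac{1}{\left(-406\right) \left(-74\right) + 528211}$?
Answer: $\frac{1}{558255} \approx 1.7913 \cdot 10^{-6}$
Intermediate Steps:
$\frac{1}{\left(-406\right) \left(-74\right) + 528211} = \frac{1}{30044 + 528211} = \frac{1}{558255}$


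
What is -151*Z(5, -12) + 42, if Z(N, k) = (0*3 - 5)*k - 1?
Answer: -8867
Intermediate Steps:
Z(N, k) = -1 - 5*k (Z(N, k) = (0 - 5)*k - 1 = -5*k - 1 = -1 - 5*k)
-151*Z(5, -12) + 42 = -151*(-1 - 5*(-12)) + 42 = -151*(-1 + 60) + 42 = -151*59 + 42 = -8909 + 42 = -8867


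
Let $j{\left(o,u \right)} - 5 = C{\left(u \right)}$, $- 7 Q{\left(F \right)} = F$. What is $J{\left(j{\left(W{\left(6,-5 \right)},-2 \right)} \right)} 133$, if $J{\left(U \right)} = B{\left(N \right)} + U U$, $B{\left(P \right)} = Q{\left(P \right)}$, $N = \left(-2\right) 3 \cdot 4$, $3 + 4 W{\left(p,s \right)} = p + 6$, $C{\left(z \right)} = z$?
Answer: $1653$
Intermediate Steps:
$W{\left(p,s \right)} = \frac{3}{4} + \frac{p}{4}$ ($W{\left(p,s \right)} = - \frac{3}{4} + \frac{p + 6}{4} = - \frac{3}{4} + \frac{6 + p}{4} = - \frac{3}{4} + \left(\frac{3}{2} + \frac{p}{4}\right) = \frac{3}{4} + \frac{p}{4}$)
$Q{\left(F \right)} = - \frac{F}{7}$
$j{\left(o,u \right)} = 5 + u$
$N = -24$ ($N = \left(-6\right) 4 = -24$)
$B{\left(P \right)} = - \frac{P}{7}$
$J{\left(U \right)} = \frac{24}{7} + U^{2}$ ($J{\left(U \right)} = \left(- \frac{1}{7}\right) \left(-24\right) + U U = \frac{24}{7} + U^{2}$)
$J{\left(j{\left(W{\left(6,-5 \right)},-2 \right)} \right)} 133 = \left(\frac{24}{7} + \left(5 - 2\right)^{2}\right) 133 = \left(\frac{24}{7} + 3^{2}\right) 133 = \left(\frac{24}{7} + 9\right) 133 = \frac{87}{7} \cdot 133 = 1653$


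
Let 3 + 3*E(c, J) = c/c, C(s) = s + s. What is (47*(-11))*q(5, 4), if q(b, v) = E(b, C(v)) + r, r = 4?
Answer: -5170/3 ≈ -1723.3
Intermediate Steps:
C(s) = 2*s
E(c, J) = -⅔ (E(c, J) = -1 + (c/c)/3 = -1 + (⅓)*1 = -1 + ⅓ = -⅔)
q(b, v) = 10/3 (q(b, v) = -⅔ + 4 = 10/3)
(47*(-11))*q(5, 4) = (47*(-11))*(10/3) = -517*10/3 = -5170/3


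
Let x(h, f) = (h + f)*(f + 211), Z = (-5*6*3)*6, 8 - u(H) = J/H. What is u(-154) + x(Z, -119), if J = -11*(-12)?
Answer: -424334/7 ≈ -60619.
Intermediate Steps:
J = 132
u(H) = 8 - 132/H
Z = -540 (Z = -30*3*6 = -90*6 = -540)
x(h, f) = (211 + f)*(f + h) (x(h, f) = (f + h)*(211 + f) = (211 + f)*(f + h))
u(-154) + x(Z, -119) = (8 - 132/(-154)) + ((-119)² + 211*(-119) + 211*(-540) - 119*(-540)) = (8 - 132*(-1/154)) + (14161 - 25109 - 113940 + 64260) = (8 + 6/7) - 60628 = 62/7 - 60628 = -424334/7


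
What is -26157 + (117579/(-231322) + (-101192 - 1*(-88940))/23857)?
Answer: -20622419989875/788378422 ≈ -26158.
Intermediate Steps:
-26157 + (117579/(-231322) + (-101192 - 1*(-88940))/23857) = -26157 + (117579*(-1/231322) + (-101192 + 88940)*(1/23857)) = -26157 + (-16797/33046 - 12252*1/23857) = -26157 + (-16797/33046 - 12252/23857) = -26157 - 805605621/788378422 = -20622419989875/788378422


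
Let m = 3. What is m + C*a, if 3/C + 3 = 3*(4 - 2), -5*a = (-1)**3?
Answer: 16/5 ≈ 3.2000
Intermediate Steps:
a = 1/5 (a = -1/5*(-1)**3 = -1/5*(-1) = 1/5 ≈ 0.20000)
C = 1 (C = 3/(-3 + 3*(4 - 2)) = 3/(-3 + 3*2) = 3/(-3 + 6) = 3/3 = 3*(1/3) = 1)
m + C*a = 3 + 1*(1/5) = 3 + 1/5 = 16/5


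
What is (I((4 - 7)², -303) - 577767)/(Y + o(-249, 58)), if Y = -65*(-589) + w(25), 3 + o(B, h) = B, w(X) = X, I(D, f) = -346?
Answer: -578113/38058 ≈ -15.190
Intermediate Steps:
o(B, h) = -3 + B
Y = 38310 (Y = -65*(-589) + 25 = 38285 + 25 = 38310)
(I((4 - 7)², -303) - 577767)/(Y + o(-249, 58)) = (-346 - 577767)/(38310 + (-3 - 249)) = -578113/(38310 - 252) = -578113/38058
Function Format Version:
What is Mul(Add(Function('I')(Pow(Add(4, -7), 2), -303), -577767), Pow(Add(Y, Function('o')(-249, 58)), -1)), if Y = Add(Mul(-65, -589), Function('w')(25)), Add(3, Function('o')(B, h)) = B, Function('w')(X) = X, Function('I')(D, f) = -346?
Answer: Rational(-578113, 38058) ≈ -15.190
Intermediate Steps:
Function('o')(B, h) = Add(-3, B)
Y = 38310 (Y = Add(Mul(-65, -589), 25) = Add(38285, 25) = 38310)
Mul(Add(Function('I')(Pow(Add(4, -7), 2), -303), -577767), Pow(Add(Y, Function('o')(-249, 58)), -1)) = Mul(Add(-346, -577767), Pow(Add(38310, Add(-3, -249)), -1)) = Mul(-578113, Pow(Add(38310, -252), -1)) = Mul(-578113, Pow(38058, -1)) = Mul(-578113, Rational(1, 38058)) = Rational(-578113, 38058)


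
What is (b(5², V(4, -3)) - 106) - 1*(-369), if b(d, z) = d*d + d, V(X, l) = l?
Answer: 913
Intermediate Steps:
b(d, z) = d + d² (b(d, z) = d² + d = d + d²)
(b(5², V(4, -3)) - 106) - 1*(-369) = (5²*(1 + 5²) - 106) - 1*(-369) = (25*(1 + 25) - 106) + 369 = (25*26 - 106) + 369 = (650 - 106) + 369 = 544 + 369 = 913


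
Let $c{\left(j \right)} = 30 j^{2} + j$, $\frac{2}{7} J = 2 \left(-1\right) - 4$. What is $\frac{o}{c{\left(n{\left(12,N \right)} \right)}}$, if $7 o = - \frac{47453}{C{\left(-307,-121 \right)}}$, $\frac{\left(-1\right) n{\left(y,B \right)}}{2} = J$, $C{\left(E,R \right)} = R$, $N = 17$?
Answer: $\frac{6779}{6408402} \approx 0.0010578$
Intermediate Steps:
$J = -21$ ($J = \frac{7 \left(2 \left(-1\right) - 4\right)}{2} = \frac{7 \left(-2 - 4\right)}{2} = \frac{7}{2} \left(-6\right) = -21$)
$n{\left(y,B \right)} = 42$ ($n{\left(y,B \right)} = \left(-2\right) \left(-21\right) = 42$)
$o = \frac{6779}{121}$ ($o = \frac{\left(-47453\right) \frac{1}{-121}}{7} = \frac{\left(-47453\right) \left(- \frac{1}{121}\right)}{7} = \frac{1}{7} \cdot \frac{47453}{121} = \frac{6779}{121} \approx 56.025$)
$c{\left(j \right)} = j + 30 j^{2}$
$\frac{o}{c{\left(n{\left(12,N \right)} \right)}} = \frac{6779}{121 \cdot 42 \left(1 + 30 \cdot 42\right)} = \frac{6779}{121 \cdot 42 \left(1 + 1260\right)} = \frac{6779}{121 \cdot 42 \cdot 1261} = \frac{6779}{121 \cdot 52962} = \frac{6779}{121} \cdot \frac{1}{52962} = \frac{6779}{6408402}$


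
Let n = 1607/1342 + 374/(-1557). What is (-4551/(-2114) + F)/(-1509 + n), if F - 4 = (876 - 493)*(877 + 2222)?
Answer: -524286545634423/666131178307 ≈ -787.06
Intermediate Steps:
F = 1186921 (F = 4 + (876 - 493)*(877 + 2222) = 4 + 383*3099 = 4 + 1186917 = 1186921)
n = 2000191/2089494 (n = 1607*(1/1342) + 374*(-1/1557) = 1607/1342 - 374/1557 = 2000191/2089494 ≈ 0.95726)
(-4551/(-2114) + F)/(-1509 + n) = (-4551/(-2114) + 1186921)/(-1509 + 2000191/2089494) = (-4551*(-1/2114) + 1186921)/(-3151046255/2089494) = (4551/2114 + 1186921)*(-2089494/3151046255) = (2509155545/2114)*(-2089494/3151046255) = -524286545634423/666131178307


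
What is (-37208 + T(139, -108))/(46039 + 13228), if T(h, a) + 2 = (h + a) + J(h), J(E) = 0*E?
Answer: -37179/59267 ≈ -0.62731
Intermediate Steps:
J(E) = 0
T(h, a) = -2 + a + h (T(h, a) = -2 + ((h + a) + 0) = -2 + ((a + h) + 0) = -2 + (a + h) = -2 + a + h)
(-37208 + T(139, -108))/(46039 + 13228) = (-37208 + (-2 - 108 + 139))/(46039 + 13228) = (-37208 + 29)/59267 = -37179*1/59267 = -37179/59267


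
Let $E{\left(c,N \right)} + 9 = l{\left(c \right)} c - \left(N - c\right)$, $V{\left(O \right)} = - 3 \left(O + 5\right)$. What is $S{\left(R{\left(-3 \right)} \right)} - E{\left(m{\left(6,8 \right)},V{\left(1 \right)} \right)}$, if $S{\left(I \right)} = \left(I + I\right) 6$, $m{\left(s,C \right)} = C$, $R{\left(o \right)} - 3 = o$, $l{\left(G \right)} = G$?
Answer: $-81$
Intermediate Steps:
$R{\left(o \right)} = 3 + o$
$V{\left(O \right)} = -15 - 3 O$ ($V{\left(O \right)} = - 3 \left(5 + O\right) = -15 - 3 O$)
$E{\left(c,N \right)} = -9 + c + c^{2} - N$ ($E{\left(c,N \right)} = -9 - \left(N - c - c c\right) = -9 - \left(N - c - c^{2}\right) = -9 + \left(c + c^{2} - N\right) = -9 + c + c^{2} - N$)
$S{\left(I \right)} = 12 I$ ($S{\left(I \right)} = 2 I 6 = 12 I$)
$S{\left(R{\left(-3 \right)} \right)} - E{\left(m{\left(6,8 \right)},V{\left(1 \right)} \right)} = 12 \left(3 - 3\right) - \left(-9 + 8 + 8^{2} - \left(-15 - 3\right)\right) = 12 \cdot 0 - \left(-9 + 8 + 64 - \left(-15 - 3\right)\right) = 0 - \left(-9 + 8 + 64 - -18\right) = 0 - \left(-9 + 8 + 64 + 18\right) = 0 - 81 = -81$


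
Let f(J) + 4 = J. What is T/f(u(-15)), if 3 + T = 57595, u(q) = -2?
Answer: -28796/3 ≈ -9598.7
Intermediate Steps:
f(J) = -4 + J
T = 57592 (T = -3 + 57595 = 57592)
T/f(u(-15)) = 57592/(-4 - 2) = 57592/(-6) = 57592*(-1/6) = -28796/3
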